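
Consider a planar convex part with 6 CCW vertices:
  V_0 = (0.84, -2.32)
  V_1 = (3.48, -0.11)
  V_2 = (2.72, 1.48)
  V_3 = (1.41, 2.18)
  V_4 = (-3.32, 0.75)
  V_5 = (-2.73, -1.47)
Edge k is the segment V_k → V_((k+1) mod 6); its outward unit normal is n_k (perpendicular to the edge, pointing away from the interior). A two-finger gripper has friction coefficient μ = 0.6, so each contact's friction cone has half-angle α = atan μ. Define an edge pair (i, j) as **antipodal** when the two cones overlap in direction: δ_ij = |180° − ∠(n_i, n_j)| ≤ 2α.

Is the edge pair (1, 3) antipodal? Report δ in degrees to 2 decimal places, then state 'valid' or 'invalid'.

α = atan 0.6 = 30.96°;  2α = 61.93°
edge 1: e_1 = (-0.76, +1.59);  n_1 = (+0.9022, +0.4313)
edge 3: e_3 = (-4.73, -1.43);  n_3 = (-0.2894, +0.9572)
∠(n_1, n_3) = 81.27°
δ = |180° − 81.27°| = 98.73°
98.73° > 2α = 61.93°  →  invalid

δ = 98.73°, invalid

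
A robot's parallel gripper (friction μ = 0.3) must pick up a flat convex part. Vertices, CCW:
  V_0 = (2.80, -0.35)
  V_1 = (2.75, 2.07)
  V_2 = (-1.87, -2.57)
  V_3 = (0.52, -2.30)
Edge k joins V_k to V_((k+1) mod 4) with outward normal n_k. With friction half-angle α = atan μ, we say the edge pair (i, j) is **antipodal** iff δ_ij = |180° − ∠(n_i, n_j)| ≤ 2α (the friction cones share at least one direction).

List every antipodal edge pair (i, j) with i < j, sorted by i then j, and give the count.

count = 1; pairs: (1,3)

α = atan 0.3 = 16.70°;  2α = 33.40°
n_0 = (+0.9998, +0.0207)
n_1 = (-0.7086, +0.7056)
n_2 = (+0.1123, -0.9937)
n_3 = (+0.6500, -0.7600)
  (0,1): δ = 46.06°  ·
  (0,2): δ = 95.26°  ·
  (0,3): δ = 129.36°  ·
  (1,2): δ = 38.68°  ·
  (1,3): δ = 4.58°  ✓
  (2,3): δ = 145.91°  ·
antipodal pairs: 1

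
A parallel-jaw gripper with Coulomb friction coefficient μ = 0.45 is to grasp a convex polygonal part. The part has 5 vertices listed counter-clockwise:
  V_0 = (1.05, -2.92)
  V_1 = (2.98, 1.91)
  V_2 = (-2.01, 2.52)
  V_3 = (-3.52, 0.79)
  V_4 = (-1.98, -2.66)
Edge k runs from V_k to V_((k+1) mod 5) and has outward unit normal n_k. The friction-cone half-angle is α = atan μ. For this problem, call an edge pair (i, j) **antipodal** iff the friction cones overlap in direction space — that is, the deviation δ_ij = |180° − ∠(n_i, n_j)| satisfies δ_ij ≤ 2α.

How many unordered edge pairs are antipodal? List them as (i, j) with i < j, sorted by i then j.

α = atan 0.45 = 24.23°;  2α = 48.46°
n_0 = (+0.9286, -0.3711)
n_1 = (+0.1213, +0.9926)
n_2 = (-0.7534, +0.6576)
n_3 = (-0.9132, -0.4076)
n_4 = (-0.0855, -0.9963)
  (0,1): δ = 75.19°  ·
  (0,2): δ = 19.33°  ✓
  (0,3): δ = 45.84°  ✓
  (0,4): δ = 106.88°  ·
  (1,2): δ = 124.15°  ·
  (1,3): δ = 58.98°  ·
  (1,4): δ = 2.07°  ✓
  (2,3): δ = 114.83°  ·
  (2,4): δ = 53.79°  ·
  (3,4): δ = 118.96°  ·
antipodal pairs: 3

count = 3; pairs: (0,2), (0,3), (1,4)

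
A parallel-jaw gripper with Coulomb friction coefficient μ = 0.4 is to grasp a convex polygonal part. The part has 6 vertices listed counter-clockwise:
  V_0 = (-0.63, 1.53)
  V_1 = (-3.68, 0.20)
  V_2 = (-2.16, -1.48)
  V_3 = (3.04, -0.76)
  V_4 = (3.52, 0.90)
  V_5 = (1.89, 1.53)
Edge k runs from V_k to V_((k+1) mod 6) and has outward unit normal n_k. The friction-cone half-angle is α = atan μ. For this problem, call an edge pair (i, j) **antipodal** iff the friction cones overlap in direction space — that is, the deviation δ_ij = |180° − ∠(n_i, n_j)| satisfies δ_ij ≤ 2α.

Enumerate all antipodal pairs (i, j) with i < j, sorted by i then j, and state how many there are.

α = atan 0.4 = 21.80°;  2α = 43.60°
n_0 = (-0.3997, +0.9166)
n_1 = (-0.7415, -0.6709)
n_2 = (+0.1372, -0.9905)
n_3 = (+0.9606, -0.2778)
n_4 = (+0.3605, +0.9328)
n_5 = (+0.0000, +1.0000)
  (0,1): δ = 71.42°  ·
  (0,2): δ = 15.68°  ✓
  (0,3): δ = 50.31°  ·
  (0,4): δ = 135.31°  ·
  (0,5): δ = 156.44°  ·
  (1,2): δ = 124.25°  ·
  (1,3): δ = 58.27°  ·
  (1,4): δ = 26.73°  ✓
  (1,5): δ = 47.86°  ·
  (2,3): δ = 114.01°  ·
  (2,4): δ = 29.01°  ✓
  (2,5): δ = 7.88°  ✓
  (3,4): δ = 95.00°  ·
  (3,5): δ = 73.87°  ·
  (4,5): δ = 158.87°  ·
antipodal pairs: 4

count = 4; pairs: (0,2), (1,4), (2,4), (2,5)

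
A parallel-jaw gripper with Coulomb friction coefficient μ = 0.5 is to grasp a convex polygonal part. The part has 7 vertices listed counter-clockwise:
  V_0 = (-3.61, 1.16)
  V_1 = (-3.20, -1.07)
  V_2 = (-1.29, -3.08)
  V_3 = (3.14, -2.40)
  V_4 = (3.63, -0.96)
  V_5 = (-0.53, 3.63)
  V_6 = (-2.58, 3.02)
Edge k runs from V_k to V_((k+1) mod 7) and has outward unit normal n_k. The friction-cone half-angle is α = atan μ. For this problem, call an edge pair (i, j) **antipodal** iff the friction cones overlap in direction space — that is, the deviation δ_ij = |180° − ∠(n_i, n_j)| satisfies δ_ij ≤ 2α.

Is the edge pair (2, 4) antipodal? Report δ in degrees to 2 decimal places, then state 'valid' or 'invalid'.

α = atan 0.5 = 26.57°;  2α = 53.13°
edge 2: e_2 = (+4.43, +0.68);  n_2 = (+0.1517, -0.9884)
edge 4: e_4 = (-4.16, +4.59);  n_4 = (+0.7410, +0.6715)
∠(n_2, n_4) = 123.46°
δ = |180° − 123.46°| = 56.54°
56.54° > 2α = 53.13°  →  invalid

δ = 56.54°, invalid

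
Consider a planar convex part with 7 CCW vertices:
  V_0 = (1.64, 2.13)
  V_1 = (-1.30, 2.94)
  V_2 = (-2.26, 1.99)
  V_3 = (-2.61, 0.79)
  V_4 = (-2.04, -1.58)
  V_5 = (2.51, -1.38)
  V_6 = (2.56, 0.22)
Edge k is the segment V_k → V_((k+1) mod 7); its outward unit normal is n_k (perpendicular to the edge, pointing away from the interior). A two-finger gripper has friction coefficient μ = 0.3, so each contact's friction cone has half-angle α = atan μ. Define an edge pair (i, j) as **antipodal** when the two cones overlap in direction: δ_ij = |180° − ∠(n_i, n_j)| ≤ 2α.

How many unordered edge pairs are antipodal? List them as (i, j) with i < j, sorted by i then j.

α = atan 0.3 = 16.70°;  2α = 33.40°
n_0 = (+0.2656, +0.9641)
n_1 = (-0.7034, +0.7108)
n_2 = (-0.9600, +0.2800)
n_3 = (-0.9723, -0.2338)
n_4 = (+0.0439, -0.9990)
n_5 = (+0.9995, -0.0312)
n_6 = (+0.9009, +0.4340)
  (0,1): δ = 119.90°  ·
  (0,2): δ = 90.86°  ·
  (0,3): δ = 61.07°  ·
  (0,4): δ = 17.92°  ✓
  (0,5): δ = 103.61°  ·
  (0,6): δ = 131.12°  ·
  (1,2): δ = 150.96°  ·
  (1,3): δ = 121.18°  ·
  (1,4): δ = 42.18°  ·
  (1,5): δ = 43.51°  ·
  (1,6): δ = 71.02°  ·
  (2,3): δ = 150.22°  ·
  (2,4): δ = 71.22°  ·
  (2,5): δ = 14.47°  ✓
  (2,6): δ = 41.98°  ·
  (3,4): δ = 101.01°  ·
  (3,5): δ = 15.31°  ✓
  (3,6): δ = 12.20°  ✓
  (4,5): δ = 94.31°  ·
  (4,6): δ = 66.80°  ·
  (5,6): δ = 152.49°  ·
antipodal pairs: 4

count = 4; pairs: (0,4), (2,5), (3,5), (3,6)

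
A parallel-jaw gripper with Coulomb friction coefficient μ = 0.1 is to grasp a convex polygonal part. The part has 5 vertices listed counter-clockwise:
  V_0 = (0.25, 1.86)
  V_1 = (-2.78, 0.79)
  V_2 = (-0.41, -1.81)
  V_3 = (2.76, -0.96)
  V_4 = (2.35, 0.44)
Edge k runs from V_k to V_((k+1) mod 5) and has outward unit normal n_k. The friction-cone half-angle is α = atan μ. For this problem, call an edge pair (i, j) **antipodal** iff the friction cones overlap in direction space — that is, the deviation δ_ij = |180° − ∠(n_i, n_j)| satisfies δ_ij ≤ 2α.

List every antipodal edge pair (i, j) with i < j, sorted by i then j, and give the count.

α = atan 0.1 = 5.71°;  2α = 11.42°
n_0 = (-0.3330, +0.9429)
n_1 = (-0.7390, -0.6737)
n_2 = (+0.2590, -0.9659)
n_3 = (+0.9597, +0.2811)
n_4 = (+0.5602, +0.8284)
  (0,1): δ = 67.10°  ·
  (0,2): δ = 4.44°  ✓
  (0,3): δ = 86.87°  ·
  (0,4): δ = 126.48°  ·
  (1,2): δ = 117.34°  ·
  (1,3): δ = 26.03°  ·
  (1,4): δ = 13.58°  ·
  (2,3): δ = 88.69°  ·
  (2,4): δ = 49.08°  ·
  (3,4): δ = 140.39°  ·
antipodal pairs: 1

count = 1; pairs: (0,2)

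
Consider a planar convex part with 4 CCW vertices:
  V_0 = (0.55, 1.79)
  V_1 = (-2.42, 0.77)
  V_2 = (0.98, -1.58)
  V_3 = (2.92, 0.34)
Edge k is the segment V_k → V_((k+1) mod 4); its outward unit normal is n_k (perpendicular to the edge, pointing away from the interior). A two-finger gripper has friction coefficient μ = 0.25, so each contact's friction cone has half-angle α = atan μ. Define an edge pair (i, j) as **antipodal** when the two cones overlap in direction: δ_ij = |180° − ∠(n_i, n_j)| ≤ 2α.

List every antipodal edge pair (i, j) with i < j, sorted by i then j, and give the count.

α = atan 0.25 = 14.04°;  2α = 28.07°
n_0 = (-0.3248, +0.9458)
n_1 = (-0.5686, -0.8226)
n_2 = (+0.7034, -0.7108)
n_3 = (+0.5219, +0.8530)
  (0,1): δ = 53.61°  ·
  (0,2): δ = 25.75°  ✓
  (0,3): δ = 129.59°  ·
  (1,2): δ = 100.65°  ·
  (1,3): δ = 3.19°  ✓
  (2,3): δ = 76.16°  ·
antipodal pairs: 2

count = 2; pairs: (0,2), (1,3)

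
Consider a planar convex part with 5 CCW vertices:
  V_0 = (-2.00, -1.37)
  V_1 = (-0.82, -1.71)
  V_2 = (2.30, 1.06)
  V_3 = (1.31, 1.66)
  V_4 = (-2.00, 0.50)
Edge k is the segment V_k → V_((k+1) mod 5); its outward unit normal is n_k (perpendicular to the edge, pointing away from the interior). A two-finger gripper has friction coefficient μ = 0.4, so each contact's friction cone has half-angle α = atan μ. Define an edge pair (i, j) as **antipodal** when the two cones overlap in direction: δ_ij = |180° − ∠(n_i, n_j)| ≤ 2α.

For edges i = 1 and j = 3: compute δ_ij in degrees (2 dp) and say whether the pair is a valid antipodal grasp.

δ = 22.29°, valid

α = atan 0.4 = 21.80°;  2α = 43.60°
edge 1: e_1 = (+3.12, +2.77);  n_1 = (+0.6639, -0.7478)
edge 3: e_3 = (-3.31, -1.16);  n_3 = (-0.3307, +0.9437)
∠(n_1, n_3) = 157.71°
δ = |180° − 157.71°| = 22.29°
22.29° ≤ 2α = 43.60°  →  valid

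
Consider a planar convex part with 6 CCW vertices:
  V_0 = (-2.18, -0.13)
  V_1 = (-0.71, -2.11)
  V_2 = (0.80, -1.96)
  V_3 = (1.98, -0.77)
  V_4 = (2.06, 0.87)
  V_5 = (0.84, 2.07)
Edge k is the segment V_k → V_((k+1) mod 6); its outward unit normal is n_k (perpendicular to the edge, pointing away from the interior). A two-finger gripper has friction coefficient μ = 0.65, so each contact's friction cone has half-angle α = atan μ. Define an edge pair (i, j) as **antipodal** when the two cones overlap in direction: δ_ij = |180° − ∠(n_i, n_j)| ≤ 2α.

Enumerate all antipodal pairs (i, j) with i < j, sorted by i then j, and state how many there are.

count = 6; pairs: (0,3), (0,4), (1,4), (1,5), (2,5), (3,5)

α = atan 0.65 = 33.02°;  2α = 66.05°
n_0 = (-0.8029, -0.5961)
n_1 = (+0.0989, -0.9951)
n_2 = (+0.7101, -0.7041)
n_3 = (+0.9988, -0.0487)
n_4 = (+0.7012, +0.7129)
n_5 = (-0.5888, +0.8083)
  (0,1): δ = 120.92°  ·
  (0,2): δ = 81.35°  ·
  (0,3): δ = 39.38°  ✓
  (0,4): δ = 8.88°  ✓
  (0,5): δ = 89.48°  ·
  (1,2): δ = 140.43°  ·
  (1,3): δ = 98.47°  ·
  (1,4): δ = 50.20°  ✓
  (1,5): δ = 30.40°  ✓
  (2,3): δ = 138.03°  ·
  (2,4): δ = 89.77°  ·
  (2,5): δ = 9.17°  ✓
  (3,4): δ = 131.73°  ·
  (3,5): δ = 51.13°  ✓
  (4,5): δ = 99.40°  ·
antipodal pairs: 6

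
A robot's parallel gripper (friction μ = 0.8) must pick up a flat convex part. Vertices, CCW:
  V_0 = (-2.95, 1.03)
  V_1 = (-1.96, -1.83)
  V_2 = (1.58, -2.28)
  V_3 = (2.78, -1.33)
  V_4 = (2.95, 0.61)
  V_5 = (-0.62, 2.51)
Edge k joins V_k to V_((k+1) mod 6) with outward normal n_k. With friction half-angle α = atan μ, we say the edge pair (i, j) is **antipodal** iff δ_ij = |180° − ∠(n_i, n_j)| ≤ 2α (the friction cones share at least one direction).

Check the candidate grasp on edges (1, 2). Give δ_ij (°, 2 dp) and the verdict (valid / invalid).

α = atan 0.8 = 38.66°;  2α = 77.32°
edge 1: e_1 = (+3.54, -0.45);  n_1 = (-0.1261, -0.9920)
edge 2: e_2 = (+1.20, +0.95);  n_2 = (+0.6207, -0.7840)
∠(n_1, n_2) = 45.61°
δ = |180° − 45.61°| = 134.39°
134.39° > 2α = 77.32°  →  invalid

δ = 134.39°, invalid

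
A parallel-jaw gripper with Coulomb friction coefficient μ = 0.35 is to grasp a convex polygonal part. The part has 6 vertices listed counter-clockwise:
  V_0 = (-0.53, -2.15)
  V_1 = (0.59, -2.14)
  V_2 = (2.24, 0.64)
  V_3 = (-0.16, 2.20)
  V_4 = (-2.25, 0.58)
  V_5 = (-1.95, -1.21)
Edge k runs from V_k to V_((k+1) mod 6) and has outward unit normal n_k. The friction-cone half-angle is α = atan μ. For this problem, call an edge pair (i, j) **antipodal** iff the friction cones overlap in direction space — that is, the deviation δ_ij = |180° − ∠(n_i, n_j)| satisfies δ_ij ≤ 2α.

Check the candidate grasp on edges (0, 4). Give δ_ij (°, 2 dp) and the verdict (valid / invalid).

α = atan 0.35 = 19.29°;  2α = 38.58°
edge 0: e_0 = (+1.12, +0.01);  n_0 = (+0.0089, -1.0000)
edge 4: e_4 = (+0.30, -1.79);  n_4 = (-0.9862, -0.1653)
∠(n_0, n_4) = 81.00°
δ = |180° − 81.00°| = 99.00°
99.00° > 2α = 38.58°  →  invalid

δ = 99.00°, invalid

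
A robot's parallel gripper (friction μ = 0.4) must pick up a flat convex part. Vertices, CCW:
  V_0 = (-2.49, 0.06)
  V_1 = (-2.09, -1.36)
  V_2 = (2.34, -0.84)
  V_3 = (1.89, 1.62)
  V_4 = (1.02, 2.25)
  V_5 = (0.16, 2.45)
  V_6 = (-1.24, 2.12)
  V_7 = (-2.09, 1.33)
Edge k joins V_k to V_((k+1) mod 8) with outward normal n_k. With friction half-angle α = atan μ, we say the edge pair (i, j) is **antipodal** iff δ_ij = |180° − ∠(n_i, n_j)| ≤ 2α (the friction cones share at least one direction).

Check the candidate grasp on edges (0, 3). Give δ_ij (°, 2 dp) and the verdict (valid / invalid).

α = atan 0.4 = 21.80°;  2α = 43.60°
edge 0: e_0 = (+0.40, -1.42);  n_0 = (-0.9625, -0.2711)
edge 3: e_3 = (-0.87, +0.63);  n_3 = (+0.5865, +0.8099)
∠(n_0, n_3) = 141.64°
δ = |180° − 141.64°| = 38.36°
38.36° ≤ 2α = 43.60°  →  valid

δ = 38.36°, valid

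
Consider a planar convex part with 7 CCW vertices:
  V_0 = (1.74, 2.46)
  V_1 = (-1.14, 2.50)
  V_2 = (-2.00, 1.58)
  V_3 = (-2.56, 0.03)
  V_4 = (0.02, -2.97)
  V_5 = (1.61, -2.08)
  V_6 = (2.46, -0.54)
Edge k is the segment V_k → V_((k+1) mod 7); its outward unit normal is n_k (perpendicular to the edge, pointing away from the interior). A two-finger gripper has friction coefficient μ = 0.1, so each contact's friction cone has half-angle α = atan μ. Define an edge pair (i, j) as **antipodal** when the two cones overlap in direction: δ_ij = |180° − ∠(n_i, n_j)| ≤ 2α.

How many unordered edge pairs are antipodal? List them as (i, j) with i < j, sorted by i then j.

α = atan 0.1 = 5.71°;  2α = 11.42°
n_0 = (+0.0139, +0.9999)
n_1 = (-0.7305, +0.6829)
n_2 = (-0.9405, +0.3398)
n_3 = (-0.7582, -0.6520)
n_4 = (+0.4884, -0.8726)
n_5 = (+0.8755, -0.4832)
n_6 = (+0.9724, +0.2334)
  (0,1): δ = 132.27°  ·
  (0,2): δ = 109.07°  ·
  (0,3): δ = 48.51°  ·
  (0,4): δ = 30.03°  ·
  (0,5): δ = 61.90°  ·
  (0,6): δ = 104.29°  ·
  (1,2): δ = 156.79°  ·
  (1,3): δ = 96.24°  ·
  (1,4): δ = 17.69°  ·
  (1,5): δ = 14.17°  ·
  (1,6): δ = 56.57°  ·
  (2,3): δ = 119.44°  ·
  (2,4): δ = 40.90°  ·
  (2,5): δ = 9.03°  ✓
  (2,6): δ = 33.36°  ·
  (3,4): δ = 101.46°  ·
  (3,5): δ = 69.59°  ·
  (3,6): δ = 27.20°  ·
  (4,5): δ = 148.13°  ·
  (4,6): δ = 105.74°  ·
  (5,6): δ = 137.61°  ·
antipodal pairs: 1

count = 1; pairs: (2,5)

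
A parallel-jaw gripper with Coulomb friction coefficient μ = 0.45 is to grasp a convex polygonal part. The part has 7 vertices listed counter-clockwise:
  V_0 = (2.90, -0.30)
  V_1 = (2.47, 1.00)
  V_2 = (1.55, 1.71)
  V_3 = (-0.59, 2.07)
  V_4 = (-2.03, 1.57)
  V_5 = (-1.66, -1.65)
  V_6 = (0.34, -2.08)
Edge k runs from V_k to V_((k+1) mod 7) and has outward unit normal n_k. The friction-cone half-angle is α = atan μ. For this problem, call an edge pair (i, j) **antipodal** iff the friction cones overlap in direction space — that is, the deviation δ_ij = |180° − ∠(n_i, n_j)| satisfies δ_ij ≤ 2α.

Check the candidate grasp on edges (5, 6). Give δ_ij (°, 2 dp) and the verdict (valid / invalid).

δ = 133.05°, invalid

α = atan 0.45 = 24.23°;  2α = 48.46°
edge 5: e_5 = (+2.00, -0.43);  n_5 = (-0.2102, -0.9777)
edge 6: e_6 = (+2.56, +1.78);  n_6 = (+0.5709, -0.8210)
∠(n_5, n_6) = 46.95°
δ = |180° − 46.95°| = 133.05°
133.05° > 2α = 48.46°  →  invalid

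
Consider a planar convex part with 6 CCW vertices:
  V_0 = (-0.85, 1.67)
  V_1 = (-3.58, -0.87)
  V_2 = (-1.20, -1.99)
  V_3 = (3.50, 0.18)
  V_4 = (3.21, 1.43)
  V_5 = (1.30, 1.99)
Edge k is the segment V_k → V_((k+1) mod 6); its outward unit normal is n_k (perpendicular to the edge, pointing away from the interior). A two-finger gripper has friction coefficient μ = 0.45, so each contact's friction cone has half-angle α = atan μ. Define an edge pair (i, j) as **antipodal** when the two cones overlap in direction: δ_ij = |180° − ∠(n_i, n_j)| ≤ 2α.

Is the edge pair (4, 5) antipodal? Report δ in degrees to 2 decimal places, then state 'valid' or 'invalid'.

α = atan 0.45 = 24.23°;  2α = 48.46°
edge 4: e_4 = (-1.91, +0.56);  n_4 = (+0.2814, +0.9596)
edge 5: e_5 = (-2.15, -0.32);  n_5 = (-0.1472, +0.9891)
∠(n_4, n_5) = 24.81°
δ = |180° − 24.81°| = 155.19°
155.19° > 2α = 48.46°  →  invalid

δ = 155.19°, invalid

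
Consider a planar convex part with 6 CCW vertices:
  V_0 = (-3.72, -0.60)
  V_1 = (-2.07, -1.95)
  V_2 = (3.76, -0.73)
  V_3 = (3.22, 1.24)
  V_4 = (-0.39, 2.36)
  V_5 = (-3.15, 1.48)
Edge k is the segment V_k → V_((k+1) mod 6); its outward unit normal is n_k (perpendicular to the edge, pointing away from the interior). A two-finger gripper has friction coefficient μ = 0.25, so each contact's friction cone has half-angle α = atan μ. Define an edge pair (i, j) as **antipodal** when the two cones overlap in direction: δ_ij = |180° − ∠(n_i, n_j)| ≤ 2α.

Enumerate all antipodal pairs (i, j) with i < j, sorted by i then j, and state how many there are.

α = atan 0.25 = 14.04°;  2α = 28.07°
n_0 = (-0.6332, -0.7740)
n_1 = (+0.2048, -0.9788)
n_2 = (+0.9644, +0.2644)
n_3 = (+0.2963, +0.9551)
n_4 = (-0.3038, +0.9527)
n_5 = (-0.9644, +0.2643)
  (0,1): δ = 128.89°  ·
  (0,2): δ = 35.38°  ·
  (0,3): δ = 22.05°  ✓
  (0,4): δ = 56.97°  ·
  (0,5): δ = 113.96°  ·
  (1,2): δ = 86.49°  ·
  (1,3): δ = 29.06°  ·
  (1,4): δ = 5.87°  ✓
  (1,5): δ = 62.86°  ·
  (2,3): δ = 122.57°  ·
  (2,4): δ = 87.64°  ·
  (2,5): δ = 30.65°  ·
  (3,4): δ = 145.08°  ·
  (3,5): δ = 88.09°  ·
  (4,5): δ = 123.01°  ·
antipodal pairs: 2

count = 2; pairs: (0,3), (1,4)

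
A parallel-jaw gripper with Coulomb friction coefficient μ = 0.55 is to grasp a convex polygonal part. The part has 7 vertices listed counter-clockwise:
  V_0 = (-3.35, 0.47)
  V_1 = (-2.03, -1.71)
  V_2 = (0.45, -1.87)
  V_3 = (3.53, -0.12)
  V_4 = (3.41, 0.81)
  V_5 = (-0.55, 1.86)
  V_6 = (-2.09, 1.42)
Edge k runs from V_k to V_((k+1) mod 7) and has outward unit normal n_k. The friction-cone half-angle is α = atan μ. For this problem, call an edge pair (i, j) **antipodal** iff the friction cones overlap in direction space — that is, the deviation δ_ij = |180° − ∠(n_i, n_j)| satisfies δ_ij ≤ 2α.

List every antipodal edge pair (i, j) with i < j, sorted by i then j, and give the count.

α = atan 0.55 = 28.81°;  2α = 57.62°
n_0 = (-0.8554, -0.5180)
n_1 = (-0.0644, -0.9979)
n_2 = (+0.4940, -0.8695)
n_3 = (+0.9918, +0.1280)
n_4 = (+0.2563, +0.9666)
n_5 = (-0.2747, +0.9615)
n_6 = (-0.6020, +0.7985)
  (0,1): δ = 124.89°  ·
  (0,2): δ = 91.59°  ·
  (0,3): δ = 23.84°  ✓
  (0,4): δ = 43.95°  ✓
  (0,5): δ = 74.75°  ·
  (0,6): δ = 95.82°  ·
  (1,2): δ = 146.70°  ·
  (1,3): δ = 78.96°  ·
  (1,4): δ = 11.16°  ✓
  (1,5): δ = 19.64°  ✓
  (1,6): δ = 40.71°  ✓
  (2,3): δ = 112.25°  ·
  (2,4): δ = 44.45°  ✓
  (2,5): δ = 13.66°  ✓
  (2,6): δ = 7.41°  ✓
  (3,4): δ = 112.20°  ·
  (3,5): δ = 81.41°  ·
  (3,6): δ = 60.34°  ·
  (4,5): δ = 149.20°  ·
  (4,6): δ = 128.13°  ·
  (5,6): δ = 158.93°  ·
antipodal pairs: 8

count = 8; pairs: (0,3), (0,4), (1,4), (1,5), (1,6), (2,4), (2,5), (2,6)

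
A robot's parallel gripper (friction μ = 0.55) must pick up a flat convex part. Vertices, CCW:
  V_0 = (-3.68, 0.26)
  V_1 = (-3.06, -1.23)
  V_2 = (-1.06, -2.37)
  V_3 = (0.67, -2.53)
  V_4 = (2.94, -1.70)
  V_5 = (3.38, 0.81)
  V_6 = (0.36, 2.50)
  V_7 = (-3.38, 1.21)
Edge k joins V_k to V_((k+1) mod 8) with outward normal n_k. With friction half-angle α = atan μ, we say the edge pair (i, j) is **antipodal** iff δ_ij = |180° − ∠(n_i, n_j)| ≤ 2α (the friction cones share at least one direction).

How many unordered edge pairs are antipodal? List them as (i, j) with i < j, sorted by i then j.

α = atan 0.55 = 28.81°;  2α = 57.62°
n_0 = (-0.9233, -0.3842)
n_1 = (-0.4952, -0.8688)
n_2 = (-0.0921, -0.9958)
n_3 = (+0.3434, -0.9392)
n_4 = (+0.9850, -0.1727)
n_5 = (+0.4883, +0.8727)
n_6 = (-0.3261, +0.9453)
n_7 = (-0.9536, +0.3011)
  (0,1): δ = 142.28°  ·
  (0,2): δ = 117.88°  ·
  (0,3): δ = 92.51°  ·
  (0,4): δ = 32.54°  ✓
  (0,5): δ = 38.18°  ✓
  (0,6): δ = 86.44°  ·
  (0,7): δ = 139.88°  ·
  (1,2): δ = 155.60°  ·
  (1,3): δ = 130.23°  ·
  (1,4): δ = 70.26°  ·
  (1,5): δ = 0.45°  ✓
  (1,6): δ = 48.71°  ✓
  (1,7): δ = 102.16°  ·
  (2,3): δ = 154.63°  ·
  (2,4): δ = 94.66°  ·
  (2,5): δ = 23.95°  ✓
  (2,6): δ = 24.31°  ✓
  (2,7): δ = 77.76°  ·
  (3,4): δ = 120.03°  ·
  (3,5): δ = 49.32°  ✓
  (3,6): δ = 1.05°  ✓
  (3,7): δ = 52.39°  ✓
  (4,5): δ = 109.29°  ·
  (4,6): δ = 61.03°  ·
  (4,7): δ = 7.58°  ✓
  (5,6): δ = 131.74°  ·
  (5,7): δ = 78.29°  ·
  (6,7): δ = 126.56°  ·
antipodal pairs: 10

count = 10; pairs: (0,4), (0,5), (1,5), (1,6), (2,5), (2,6), (3,5), (3,6), (3,7), (4,7)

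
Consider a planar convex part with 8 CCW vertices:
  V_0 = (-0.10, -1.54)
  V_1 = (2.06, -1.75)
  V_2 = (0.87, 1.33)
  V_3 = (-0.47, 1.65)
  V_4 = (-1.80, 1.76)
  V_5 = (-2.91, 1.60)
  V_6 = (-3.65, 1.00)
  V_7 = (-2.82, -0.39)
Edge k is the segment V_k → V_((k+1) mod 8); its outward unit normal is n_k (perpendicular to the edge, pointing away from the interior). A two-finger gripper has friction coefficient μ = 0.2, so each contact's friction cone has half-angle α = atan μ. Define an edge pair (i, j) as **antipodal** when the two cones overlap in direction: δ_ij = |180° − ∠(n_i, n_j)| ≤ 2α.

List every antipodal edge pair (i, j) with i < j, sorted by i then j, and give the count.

count = 6; pairs: (0,2), (0,3), (0,4), (1,6), (2,7), (3,7)

α = atan 0.2 = 11.31°;  2α = 22.62°
n_0 = (-0.0968, -0.9953)
n_1 = (+0.9328, +0.3604)
n_2 = (+0.2323, +0.9727)
n_3 = (+0.0824, +0.9966)
n_4 = (-0.1427, +0.9898)
n_5 = (-0.6298, +0.7768)
n_6 = (-0.8586, -0.5127)
n_7 = (-0.3894, -0.9211)
  (0,1): δ = 63.32°  ·
  (0,2): δ = 7.88°  ✓
  (0,3): δ = 0.82°  ✓
  (0,4): δ = 13.76°  ✓
  (0,5): δ = 44.59°  ·
  (0,6): δ = 126.40°  ·
  (0,7): δ = 162.63°  ·
  (1,2): δ = 124.56°  ·
  (1,3): δ = 115.85°  ·
  (1,4): δ = 102.92°  ·
  (1,5): δ = 72.09°  ·
  (1,6): δ = 9.72°  ✓
  (1,7): δ = 45.96°  ·
  (2,3): δ = 171.30°  ·
  (2,4): δ = 158.37°  ·
  (2,5): δ = 127.53°  ·
  (2,6): δ = 45.73°  ·
  (2,7): δ = 9.49°  ✓
  (3,4): δ = 167.07°  ·
  (3,5): δ = 136.24°  ·
  (3,6): δ = 54.43°  ·
  (3,7): δ = 18.19°  ✓
  (4,5): δ = 149.17°  ·
  (4,6): δ = 67.36°  ·
  (4,7): δ = 31.12°  ·
  (5,6): δ = 98.19°  ·
  (5,7): δ = 61.95°  ·
  (6,7): δ = 143.76°  ·
antipodal pairs: 6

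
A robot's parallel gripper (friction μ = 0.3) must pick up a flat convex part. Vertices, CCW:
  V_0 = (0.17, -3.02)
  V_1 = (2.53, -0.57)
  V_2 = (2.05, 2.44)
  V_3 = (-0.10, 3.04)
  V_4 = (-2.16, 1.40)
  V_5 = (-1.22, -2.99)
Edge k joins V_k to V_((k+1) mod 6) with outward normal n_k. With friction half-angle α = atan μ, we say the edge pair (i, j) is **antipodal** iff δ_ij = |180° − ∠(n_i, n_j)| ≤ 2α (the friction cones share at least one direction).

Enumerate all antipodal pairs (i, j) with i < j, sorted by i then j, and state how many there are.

count = 3; pairs: (0,3), (1,4), (2,5)

α = atan 0.3 = 16.70°;  2α = 33.40°
n_0 = (+0.7202, -0.6938)
n_1 = (+0.9875, +0.1575)
n_2 = (+0.2688, +0.9632)
n_3 = (-0.6228, +0.7823)
n_4 = (-0.9778, -0.2094)
n_5 = (-0.0216, -0.9998)
  (0,1): δ = 127.01°  ·
  (0,2): δ = 61.66°  ·
  (0,3): δ = 7.55°  ✓
  (0,4): δ = 56.01°  ·
  (0,5): δ = 132.69°  ·
  (1,2): δ = 114.65°  ·
  (1,3): δ = 60.54°  ·
  (1,4): δ = 3.03°  ✓
  (1,5): δ = 79.70°  ·
  (2,3): δ = 125.88°  ·
  (2,4): δ = 62.32°  ·
  (2,5): δ = 14.36°  ✓
  (3,4): δ = 116.44°  ·
  (3,5): δ = 39.76°  ·
  (4,5): δ = 103.32°  ·
antipodal pairs: 3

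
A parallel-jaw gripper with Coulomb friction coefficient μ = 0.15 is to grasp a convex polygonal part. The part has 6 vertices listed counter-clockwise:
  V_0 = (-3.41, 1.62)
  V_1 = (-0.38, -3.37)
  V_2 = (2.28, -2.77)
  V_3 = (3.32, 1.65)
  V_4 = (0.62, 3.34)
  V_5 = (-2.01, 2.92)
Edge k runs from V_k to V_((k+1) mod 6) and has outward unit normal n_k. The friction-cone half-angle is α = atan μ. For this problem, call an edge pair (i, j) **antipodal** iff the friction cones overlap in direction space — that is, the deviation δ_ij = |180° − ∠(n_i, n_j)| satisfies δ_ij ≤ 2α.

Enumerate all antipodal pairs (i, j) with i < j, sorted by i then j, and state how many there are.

count = 1; pairs: (1,4)

α = atan 0.15 = 8.53°;  2α = 17.06°
n_0 = (-0.8548, -0.5190)
n_1 = (+0.2200, -0.9755)
n_2 = (+0.9734, -0.2290)
n_3 = (+0.5306, +0.8476)
n_4 = (-0.1577, +0.9875)
n_5 = (-0.6805, +0.7328)
  (0,1): δ = 108.56°  ·
  (0,2): δ = 44.51°  ·
  (0,3): δ = 26.69°  ·
  (0,4): δ = 67.81°  ·
  (0,5): δ = 101.61°  ·
  (1,2): δ = 115.95°  ·
  (1,3): δ = 44.75°  ·
  (1,4): δ = 3.64°  ✓
  (1,5): δ = 30.17°  ·
  (2,3): δ = 108.80°  ·
  (2,4): δ = 67.69°  ·
  (2,5): δ = 33.88°  ·
  (3,4): δ = 138.88°  ·
  (3,5): δ = 105.08°  ·
  (4,5): δ = 146.19°  ·
antipodal pairs: 1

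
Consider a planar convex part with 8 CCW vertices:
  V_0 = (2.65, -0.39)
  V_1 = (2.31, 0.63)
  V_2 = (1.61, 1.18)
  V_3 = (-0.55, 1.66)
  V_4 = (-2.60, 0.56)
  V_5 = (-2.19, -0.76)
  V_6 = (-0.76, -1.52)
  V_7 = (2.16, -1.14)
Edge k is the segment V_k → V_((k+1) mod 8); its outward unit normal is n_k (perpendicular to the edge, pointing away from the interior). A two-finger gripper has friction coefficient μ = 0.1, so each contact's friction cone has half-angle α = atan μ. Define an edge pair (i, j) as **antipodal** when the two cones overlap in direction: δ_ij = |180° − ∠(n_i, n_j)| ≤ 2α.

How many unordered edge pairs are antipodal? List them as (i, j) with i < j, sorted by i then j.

α = atan 0.1 = 5.71°;  2α = 11.42°
n_0 = (+0.9487, +0.3162)
n_1 = (+0.6178, +0.7863)
n_2 = (+0.2169, +0.9762)
n_3 = (-0.4728, +0.8812)
n_4 = (-0.9550, -0.2966)
n_5 = (-0.4693, -0.8830)
n_6 = (+0.1290, -0.9916)
n_7 = (+0.8372, -0.5469)
  (0,1): δ = 146.59°  ·
  (0,2): δ = 120.96°  ·
  (0,3): δ = 80.22°  ·
  (0,4): δ = 1.18°  ✓
  (0,5): δ = 43.58°  ·
  (0,6): δ = 78.98°  ·
  (0,7): δ = 128.41°  ·
  (1,2): δ = 154.37°  ·
  (1,3): δ = 113.63°  ·
  (1,4): δ = 34.59°  ·
  (1,5): δ = 10.17°  ✓
  (1,6): δ = 45.57°  ·
  (1,7): δ = 95.00°  ·
  (2,3): δ = 139.25°  ·
  (2,4): δ = 60.22°  ·
  (2,5): δ = 15.46°  ·
  (2,6): δ = 19.94°  ·
  (2,7): δ = 69.37°  ·
  (3,4): δ = 100.96°  ·
  (3,5): δ = 56.21°  ·
  (3,6): δ = 20.80°  ·
  (3,7): δ = 28.62°  ·
  (4,5): δ = 135.24°  ·
  (4,6): δ = 99.84°  ·
  (4,7): δ = 50.41°  ·
  (5,6): δ = 144.60°  ·
  (5,7): δ = 95.17°  ·
  (6,7): δ = 130.57°  ·
antipodal pairs: 2

count = 2; pairs: (0,4), (1,5)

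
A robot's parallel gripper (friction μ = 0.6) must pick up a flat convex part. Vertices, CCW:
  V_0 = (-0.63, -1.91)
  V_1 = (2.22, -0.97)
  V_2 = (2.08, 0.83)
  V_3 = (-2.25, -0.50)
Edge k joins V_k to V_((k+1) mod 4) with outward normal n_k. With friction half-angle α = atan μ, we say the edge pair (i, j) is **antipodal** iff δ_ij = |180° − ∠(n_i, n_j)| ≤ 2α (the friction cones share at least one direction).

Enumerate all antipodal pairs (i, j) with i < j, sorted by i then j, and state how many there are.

α = atan 0.6 = 30.96°;  2α = 61.93°
n_0 = (+0.3132, -0.9497)
n_1 = (+0.9970, +0.0775)
n_2 = (-0.2936, +0.9559)
n_3 = (-0.6565, -0.7543)
  (0,1): δ = 103.81°  ·
  (0,2): δ = 1.18°  ✓
  (0,3): δ = 120.71°  ·
  (1,2): δ = 77.37°  ·
  (1,3): δ = 44.52°  ✓
  (2,3): δ = 58.11°  ✓
antipodal pairs: 3

count = 3; pairs: (0,2), (1,3), (2,3)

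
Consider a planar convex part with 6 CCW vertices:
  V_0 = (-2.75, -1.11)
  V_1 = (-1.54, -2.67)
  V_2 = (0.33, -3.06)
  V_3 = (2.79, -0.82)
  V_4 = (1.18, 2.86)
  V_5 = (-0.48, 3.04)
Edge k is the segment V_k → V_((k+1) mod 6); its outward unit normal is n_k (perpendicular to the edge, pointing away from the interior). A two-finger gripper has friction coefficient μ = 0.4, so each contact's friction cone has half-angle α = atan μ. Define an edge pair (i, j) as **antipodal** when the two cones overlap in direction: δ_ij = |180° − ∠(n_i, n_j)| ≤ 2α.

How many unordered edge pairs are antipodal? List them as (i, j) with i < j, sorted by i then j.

count = 3; pairs: (0,3), (1,4), (2,5)

α = atan 0.4 = 21.80°;  2α = 43.60°
n_0 = (-0.7902, -0.6129)
n_1 = (-0.2042, -0.9789)
n_2 = (+0.6733, -0.7394)
n_3 = (+0.9162, +0.4008)
n_4 = (+0.1078, +0.9942)
n_5 = (-0.8773, +0.4799)
  (0,1): δ = 139.58°  ·
  (0,2): δ = 85.48°  ·
  (0,3): δ = 14.17°  ✓
  (0,4): δ = 46.01°  ·
  (0,5): δ = 113.52°  ·
  (1,2): δ = 125.90°  ·
  (1,3): δ = 54.59°  ·
  (1,4): δ = 5.59°  ✓
  (1,5): δ = 73.10°  ·
  (2,3): δ = 108.69°  ·
  (2,4): δ = 48.51°  ·
  (2,5): δ = 19.00°  ✓
  (3,4): δ = 119.82°  ·
  (3,5): δ = 52.31°  ·
  (4,5): δ = 112.49°  ·
antipodal pairs: 3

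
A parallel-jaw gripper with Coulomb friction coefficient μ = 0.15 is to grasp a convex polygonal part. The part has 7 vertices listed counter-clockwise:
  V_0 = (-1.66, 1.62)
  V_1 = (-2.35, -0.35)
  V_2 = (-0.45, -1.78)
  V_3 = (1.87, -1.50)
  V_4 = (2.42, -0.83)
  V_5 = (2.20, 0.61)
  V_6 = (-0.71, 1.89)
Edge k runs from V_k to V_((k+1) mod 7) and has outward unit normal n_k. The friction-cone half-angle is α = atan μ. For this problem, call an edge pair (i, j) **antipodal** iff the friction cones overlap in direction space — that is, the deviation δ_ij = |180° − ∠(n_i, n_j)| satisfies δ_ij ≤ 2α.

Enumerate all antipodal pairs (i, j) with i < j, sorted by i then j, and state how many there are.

count = 2; pairs: (1,5), (2,6)

α = atan 0.15 = 8.53°;  2α = 17.06°
n_0 = (-0.9438, +0.3306)
n_1 = (-0.6013, -0.7990)
n_2 = (+0.1198, -0.9928)
n_3 = (+0.7729, -0.6345)
n_4 = (+0.9885, +0.1510)
n_5 = (+0.4026, +0.9154)
n_6 = (-0.2734, +0.9619)
  (0,1): δ = 107.66°  ·
  (0,2): δ = 63.82°  ·
  (0,3): δ = 20.08°  ·
  (0,4): δ = 27.99°  ·
  (0,5): δ = 85.56°  ·
  (0,6): δ = 125.17°  ·
  (1,2): δ = 136.15°  ·
  (1,3): δ = 92.42°  ·
  (1,4): δ = 44.35°  ·
  (1,5): δ = 13.22°  ✓
  (1,6): δ = 52.83°  ·
  (2,3): δ = 136.26°  ·
  (2,4): δ = 88.20°  ·
  (2,5): δ = 30.62°  ·
  (2,6): δ = 8.98°  ✓
  (3,4): δ = 131.93°  ·
  (3,5): δ = 74.36°  ·
  (3,6): δ = 34.75°  ·
  (4,5): δ = 122.43°  ·
  (4,6): δ = 82.82°  ·
  (5,6): δ = 140.39°  ·
antipodal pairs: 2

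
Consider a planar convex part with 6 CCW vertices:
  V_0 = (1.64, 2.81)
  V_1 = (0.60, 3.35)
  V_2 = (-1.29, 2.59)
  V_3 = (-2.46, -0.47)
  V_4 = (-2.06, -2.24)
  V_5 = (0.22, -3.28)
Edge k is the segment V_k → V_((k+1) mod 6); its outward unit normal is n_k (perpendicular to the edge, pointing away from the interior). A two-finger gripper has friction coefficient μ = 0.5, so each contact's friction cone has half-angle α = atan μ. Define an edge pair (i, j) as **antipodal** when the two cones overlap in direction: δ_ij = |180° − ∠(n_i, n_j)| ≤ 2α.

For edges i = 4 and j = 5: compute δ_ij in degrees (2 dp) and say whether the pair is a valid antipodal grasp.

α = atan 0.5 = 26.57°;  2α = 53.13°
edge 4: e_4 = (+2.28, -1.04);  n_4 = (-0.4150, -0.9098)
edge 5: e_5 = (+1.42, +6.09);  n_5 = (+0.9739, -0.2271)
∠(n_4, n_5) = 101.39°
δ = |180° − 101.39°| = 78.61°
78.61° > 2α = 53.13°  →  invalid

δ = 78.61°, invalid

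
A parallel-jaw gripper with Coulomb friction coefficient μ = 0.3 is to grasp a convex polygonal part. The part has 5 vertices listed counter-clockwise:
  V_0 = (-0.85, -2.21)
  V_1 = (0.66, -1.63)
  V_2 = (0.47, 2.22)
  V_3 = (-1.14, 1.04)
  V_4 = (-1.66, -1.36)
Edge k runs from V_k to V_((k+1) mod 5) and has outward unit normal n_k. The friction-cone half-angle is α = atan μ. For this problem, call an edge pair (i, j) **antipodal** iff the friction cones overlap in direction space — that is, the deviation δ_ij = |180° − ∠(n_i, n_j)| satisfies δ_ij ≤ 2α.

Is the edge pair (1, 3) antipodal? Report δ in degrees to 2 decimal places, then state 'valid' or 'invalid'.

δ = 15.05°, valid

α = atan 0.3 = 16.70°;  2α = 33.40°
edge 1: e_1 = (-0.19, +3.85);  n_1 = (+0.9988, +0.0493)
edge 3: e_3 = (-0.52, -2.40);  n_3 = (-0.9773, +0.2118)
∠(n_1, n_3) = 164.95°
δ = |180° − 164.95°| = 15.05°
15.05° ≤ 2α = 33.40°  →  valid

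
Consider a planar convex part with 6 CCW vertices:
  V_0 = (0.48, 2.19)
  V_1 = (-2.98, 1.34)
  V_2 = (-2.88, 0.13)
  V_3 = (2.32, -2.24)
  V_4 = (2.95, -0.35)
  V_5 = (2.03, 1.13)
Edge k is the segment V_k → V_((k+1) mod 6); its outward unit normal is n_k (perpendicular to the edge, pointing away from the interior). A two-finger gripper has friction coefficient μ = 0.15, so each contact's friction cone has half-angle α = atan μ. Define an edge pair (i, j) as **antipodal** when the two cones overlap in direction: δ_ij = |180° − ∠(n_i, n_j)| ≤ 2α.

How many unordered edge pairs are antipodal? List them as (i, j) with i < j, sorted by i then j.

α = atan 0.15 = 8.53°;  2α = 17.06°
n_0 = (-0.2386, +0.9711)
n_1 = (-0.9966, -0.0824)
n_2 = (-0.4147, -0.9099)
n_3 = (+0.9487, -0.3162)
n_4 = (+0.8493, +0.5279)
n_5 = (+0.5645, +0.8254)
  (0,1): δ = 99.08°  ·
  (0,2): δ = 38.30°  ·
  (0,3): δ = 57.76°  ·
  (0,4): δ = 108.06°  ·
  (0,5): δ = 131.83°  ·
  (1,2): δ = 119.23°  ·
  (1,3): δ = 23.16°  ·
  (1,4): δ = 27.14°  ·
  (1,5): δ = 50.91°  ·
  (2,3): δ = 83.93°  ·
  (2,4): δ = 33.63°  ·
  (2,5): δ = 9.87°  ✓
  (3,4): δ = 129.70°  ·
  (3,5): δ = 105.93°  ·
  (4,5): δ = 156.23°  ·
antipodal pairs: 1

count = 1; pairs: (2,5)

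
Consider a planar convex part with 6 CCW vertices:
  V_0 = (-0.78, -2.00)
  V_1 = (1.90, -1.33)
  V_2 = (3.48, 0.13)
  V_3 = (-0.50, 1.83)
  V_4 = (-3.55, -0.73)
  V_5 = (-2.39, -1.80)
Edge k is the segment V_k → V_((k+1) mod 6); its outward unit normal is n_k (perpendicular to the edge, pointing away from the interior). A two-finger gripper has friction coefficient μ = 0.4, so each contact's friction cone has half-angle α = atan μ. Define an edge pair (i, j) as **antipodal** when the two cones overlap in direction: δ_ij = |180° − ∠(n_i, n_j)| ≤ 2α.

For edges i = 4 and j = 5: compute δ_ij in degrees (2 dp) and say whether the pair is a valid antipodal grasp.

δ = 144.39°, invalid

α = atan 0.4 = 21.80°;  2α = 43.60°
edge 4: e_4 = (+1.16, -1.07);  n_4 = (-0.6780, -0.7350)
edge 5: e_5 = (+1.61, -0.20);  n_5 = (-0.1233, -0.9924)
∠(n_4, n_5) = 35.61°
δ = |180° − 35.61°| = 144.39°
144.39° > 2α = 43.60°  →  invalid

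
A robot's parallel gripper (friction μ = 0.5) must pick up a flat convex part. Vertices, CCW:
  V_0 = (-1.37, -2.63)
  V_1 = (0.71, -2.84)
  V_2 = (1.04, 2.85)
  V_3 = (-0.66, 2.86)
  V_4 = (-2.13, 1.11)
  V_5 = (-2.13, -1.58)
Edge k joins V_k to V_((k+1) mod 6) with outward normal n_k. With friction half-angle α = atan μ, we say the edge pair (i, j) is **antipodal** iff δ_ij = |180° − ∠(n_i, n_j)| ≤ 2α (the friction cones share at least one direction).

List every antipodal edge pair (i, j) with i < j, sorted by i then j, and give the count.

count = 4; pairs: (0,2), (1,3), (1,4), (1,5)

α = atan 0.5 = 26.57°;  2α = 53.13°
n_0 = (-0.1005, -0.9949)
n_1 = (+0.9983, -0.0579)
n_2 = (+0.0059, +1.0000)
n_3 = (-0.7657, +0.6432)
n_4 = (-1.0000, -0.0000)
n_5 = (-0.8101, -0.5863)
  (0,1): δ = 87.55°  ·
  (0,2): δ = 5.43°  ✓
  (0,3): δ = 55.73°  ·
  (0,4): δ = 95.77°  ·
  (0,5): δ = 131.66°  ·
  (1,2): δ = 87.02°  ·
  (1,3): δ = 36.71°  ✓
  (1,4): δ = 3.32°  ✓
  (1,5): δ = 39.22°  ✓
  (2,3): δ = 129.69°  ·
  (2,4): δ = 89.66°  ·
  (2,5): δ = 53.77°  ·
  (3,4): δ = 139.97°  ·
  (3,5): δ = 104.07°  ·
  (4,5): δ = 144.10°  ·
antipodal pairs: 4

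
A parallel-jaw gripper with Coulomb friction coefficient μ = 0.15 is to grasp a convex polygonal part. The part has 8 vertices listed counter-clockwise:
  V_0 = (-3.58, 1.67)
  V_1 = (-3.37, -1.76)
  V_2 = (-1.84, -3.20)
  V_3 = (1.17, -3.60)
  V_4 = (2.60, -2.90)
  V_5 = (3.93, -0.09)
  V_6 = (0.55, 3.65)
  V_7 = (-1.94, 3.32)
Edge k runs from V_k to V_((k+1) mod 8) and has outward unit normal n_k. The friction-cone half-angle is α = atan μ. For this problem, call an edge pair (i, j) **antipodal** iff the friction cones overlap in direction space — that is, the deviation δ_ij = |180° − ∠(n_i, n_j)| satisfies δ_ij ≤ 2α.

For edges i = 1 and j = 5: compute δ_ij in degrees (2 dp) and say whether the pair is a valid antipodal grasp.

δ = 4.63°, valid

α = atan 0.15 = 8.53°;  2α = 17.06°
edge 1: e_1 = (+1.53, -1.44);  n_1 = (-0.6854, -0.7282)
edge 5: e_5 = (-3.38, +3.74);  n_5 = (+0.7419, +0.6705)
∠(n_1, n_5) = 175.37°
δ = |180° − 175.37°| = 4.63°
4.63° ≤ 2α = 17.06°  →  valid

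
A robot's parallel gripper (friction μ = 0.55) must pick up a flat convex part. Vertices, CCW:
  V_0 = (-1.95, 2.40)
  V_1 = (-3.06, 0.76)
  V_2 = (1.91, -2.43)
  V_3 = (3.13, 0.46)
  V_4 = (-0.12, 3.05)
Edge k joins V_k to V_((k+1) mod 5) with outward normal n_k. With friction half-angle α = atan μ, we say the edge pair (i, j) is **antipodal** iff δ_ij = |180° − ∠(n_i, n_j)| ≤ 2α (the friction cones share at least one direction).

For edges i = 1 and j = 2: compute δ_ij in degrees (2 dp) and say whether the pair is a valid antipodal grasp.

α = atan 0.55 = 28.81°;  2α = 57.62°
edge 1: e_1 = (+4.97, -3.19);  n_1 = (-0.5402, -0.8416)
edge 2: e_2 = (+1.22, +2.89);  n_2 = (+0.9213, -0.3889)
∠(n_1, n_2) = 99.81°
δ = |180° − 99.81°| = 80.19°
80.19° > 2α = 57.62°  →  invalid

δ = 80.19°, invalid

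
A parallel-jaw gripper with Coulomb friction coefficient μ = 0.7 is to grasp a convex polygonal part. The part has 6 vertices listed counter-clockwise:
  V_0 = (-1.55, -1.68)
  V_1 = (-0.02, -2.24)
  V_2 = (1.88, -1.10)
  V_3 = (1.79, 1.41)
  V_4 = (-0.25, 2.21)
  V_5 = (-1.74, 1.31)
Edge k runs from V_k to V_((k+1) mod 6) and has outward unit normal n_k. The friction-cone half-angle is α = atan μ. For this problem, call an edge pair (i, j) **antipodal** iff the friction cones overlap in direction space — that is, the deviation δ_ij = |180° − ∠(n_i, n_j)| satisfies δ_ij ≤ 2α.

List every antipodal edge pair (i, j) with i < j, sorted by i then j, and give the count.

α = atan 0.7 = 34.99°;  2α = 69.98°
n_0 = (-0.3437, -0.9391)
n_1 = (+0.5145, -0.8575)
n_2 = (+0.9994, +0.0358)
n_3 = (+0.3651, +0.9310)
n_4 = (-0.5170, +0.8560)
n_5 = (-0.9980, -0.0634)
  (0,1): δ = 128.93°  ·
  (0,2): δ = 67.84°  ✓
  (0,3): δ = 1.31°  ✓
  (0,4): δ = 51.24°  ✓
  (0,5): δ = 113.74°  ·
  (1,2): δ = 118.91°  ·
  (1,3): δ = 52.38°  ✓
  (1,4): δ = 0.17°  ✓
  (1,5): δ = 62.67°  ✓
  (2,3): δ = 113.47°  ·
  (2,4): δ = 60.92°  ✓
  (2,5): δ = 1.58°  ✓
  (3,4): δ = 127.45°  ·
  (3,5): δ = 64.95°  ✓
  (4,5): δ = 117.50°  ·
antipodal pairs: 9

count = 9; pairs: (0,2), (0,3), (0,4), (1,3), (1,4), (1,5), (2,4), (2,5), (3,5)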